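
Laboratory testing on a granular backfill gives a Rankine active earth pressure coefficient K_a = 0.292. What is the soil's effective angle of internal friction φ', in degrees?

K_a = tan²(45° − φ/2) ⇒ 45° − φ/2 = arctan(√0.292) = 28.39°.
φ = 2(45° − 28.39°) = 33.23°.

33.2°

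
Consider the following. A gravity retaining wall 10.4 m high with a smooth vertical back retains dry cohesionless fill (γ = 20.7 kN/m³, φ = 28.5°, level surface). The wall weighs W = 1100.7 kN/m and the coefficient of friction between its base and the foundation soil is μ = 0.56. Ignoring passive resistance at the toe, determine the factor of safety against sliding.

1.56

K_a = tan²(45° − 28.5°/2) = 0.3540.
P_a = ½K_aγH² = 0.5×0.3540×20.7×10.4² = 396.2 kN/m, acting at H/3 = 3.467 m above the base.
FS_sliding = μW / P_a = 0.56×1100.7 / 396.2 = 1.556.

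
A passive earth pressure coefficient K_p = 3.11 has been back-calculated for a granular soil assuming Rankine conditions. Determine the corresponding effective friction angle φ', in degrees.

30.9°

K_p = (1+sin φ)/(1−sin φ) ⇒ sin φ = (K_p − 1)/(K_p + 1) = 0.5134.
φ = arcsin(0.5134) = 30.89°.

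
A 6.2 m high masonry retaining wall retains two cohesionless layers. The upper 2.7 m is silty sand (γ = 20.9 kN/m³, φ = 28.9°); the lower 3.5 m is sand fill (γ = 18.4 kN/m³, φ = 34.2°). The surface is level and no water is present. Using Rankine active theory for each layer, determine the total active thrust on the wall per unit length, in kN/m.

114 kN/m

K_a1 = tan²(45°−28.9°/2) = 0.3484; K_a2 = tan²(45°−34.2°/2) = 0.2803.
Layer 1: σ at base = K_a1 γ₁ h₁ = 19.66 kPa; P₁ = ½×19.66×2.7 = 26.54.
Layer 2: σ_v at top = γ₁h₁ = 56.43; σ_h top = K_a2×56.43 = 15.82; σ_h base = K_a2×(56.43+18.4×3.5) = 33.87.
P₂ = ½(15.82+33.87)×3.5 = 86.96. Total P_a = 26.54+86.96 = 113.5 kN/m.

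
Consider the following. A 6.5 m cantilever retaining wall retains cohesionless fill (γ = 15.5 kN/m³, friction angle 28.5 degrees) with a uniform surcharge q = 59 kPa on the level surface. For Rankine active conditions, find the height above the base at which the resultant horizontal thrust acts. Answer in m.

K_a = 0.3540.
Triangular part P₁ = ½K_aγH² = 115.9 at H/3 = 2.167 m; rectangular part P₂ = K_a q H = 135.7 at H/2 = 3.250 m.
ȳ = (P₁·2.167 + P₂·3.250)/(P₁+P₂) = 2.751 m.

2.75 m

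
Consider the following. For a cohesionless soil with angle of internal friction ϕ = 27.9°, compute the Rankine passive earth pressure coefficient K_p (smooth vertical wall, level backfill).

2.76

K_p = (1 + sin φ)/(1 − sin φ) = tan²(45° + 27.9°/2) = 2.759.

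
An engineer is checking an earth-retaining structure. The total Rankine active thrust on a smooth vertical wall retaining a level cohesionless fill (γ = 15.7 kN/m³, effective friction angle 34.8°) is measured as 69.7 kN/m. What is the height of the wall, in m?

5.70 m

K_a = 0.2733. P_a = ½ K_a γ H² ⇒ H = √(2P_a/(K_a γ)).
H = √(2×69.7/(0.2733×15.7)) = 5.700 m.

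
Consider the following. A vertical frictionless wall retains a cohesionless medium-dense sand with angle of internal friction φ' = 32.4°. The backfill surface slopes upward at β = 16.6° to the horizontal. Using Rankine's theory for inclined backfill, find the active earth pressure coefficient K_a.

0.343

K_a = cos β · (cos β − √(cos²β − cos²φ)) / (cos β + √(cos²β − cos²φ)).
cos β = 0.9583, cos φ = 0.8443, √(cos²β − cos²φ) = 0.4533.
K_a = 0.9583 × (0.9583 − 0.4533)/(0.9583 + 0.4533) = 0.3428.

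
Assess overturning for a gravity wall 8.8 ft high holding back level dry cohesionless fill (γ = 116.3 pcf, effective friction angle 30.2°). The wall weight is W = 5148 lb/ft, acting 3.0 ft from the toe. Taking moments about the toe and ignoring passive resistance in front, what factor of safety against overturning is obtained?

3.54

K_a = tan²(45° − 30.2°/2) = 0.3307.
P_a = ½K_aγH² = 0.5×0.3307×116.3×8.8² = 1489 lb/ft, acting at H/3 = 2.933 ft above the base.
Overturning moment M_o = P_a × H/3 = 1489 × 2.933 = 4368.
Resisting moment M_r = W × 3.0 = 5148 × 3.0 = 15440.
FS_overturning = M_r/M_o = 15440/4368 = 3.536.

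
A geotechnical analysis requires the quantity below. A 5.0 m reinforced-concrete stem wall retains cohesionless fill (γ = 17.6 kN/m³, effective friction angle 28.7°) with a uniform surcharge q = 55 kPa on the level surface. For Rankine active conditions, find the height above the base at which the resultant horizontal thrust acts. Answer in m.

2.13 m

K_a = 0.3511.
Triangular part P₁ = ½K_aγH² = 77.25 at H/3 = 1.667 m; rectangular part P₂ = K_a q H = 96.57 at H/2 = 2.500 m.
ȳ = (P₁·1.667 + P₂·2.500)/(P₁+P₂) = 2.130 m.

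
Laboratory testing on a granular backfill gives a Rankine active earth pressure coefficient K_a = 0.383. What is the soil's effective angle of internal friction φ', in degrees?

26.5°

K_a = tan²(45° − φ/2) ⇒ 45° − φ/2 = arctan(√0.383) = 31.75°.
φ = 2(45° − 31.75°) = 26.50°.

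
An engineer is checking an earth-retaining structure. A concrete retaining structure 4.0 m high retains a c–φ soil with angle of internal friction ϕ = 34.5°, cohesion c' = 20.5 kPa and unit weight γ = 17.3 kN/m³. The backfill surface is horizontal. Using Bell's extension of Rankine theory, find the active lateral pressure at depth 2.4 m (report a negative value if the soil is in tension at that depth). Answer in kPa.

-10.1 kPa

K_a = (1 − sin φ)/(1 + sin φ) = 0.2768.
σ_a = K_a γ z − 2c√K_a = 0.2768×17.3×2.4 − 2×20.5×0.5261 = -10.08 kPa.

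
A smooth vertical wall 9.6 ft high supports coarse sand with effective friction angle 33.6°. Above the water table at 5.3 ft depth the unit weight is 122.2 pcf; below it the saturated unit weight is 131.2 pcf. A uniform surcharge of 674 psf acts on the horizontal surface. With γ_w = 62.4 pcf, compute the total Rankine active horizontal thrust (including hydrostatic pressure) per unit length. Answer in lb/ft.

3910 lb/ft

K_a = tan²(45° − φ/2) = 0.2875.
γ' = 131.2 − 62.4 = 68.80 pcf. h₂ = H − d_w = 4.3 ft.
σ'_h: at surface K_a·q = 193.8; at WT K_a(q+γd_w) = 380.0; at base K_a(q+γd_w+γ'h₂) = 465.0 psf.
P₁ = ½(193.8+380.0)×5.3 = 1520; P₂ = ½(380.0+465.0)×4.3 = 1817; P_w = ½γ_w h₂² = 576.9.
Total = 1520+1817+576.9 = 3914 lb/ft.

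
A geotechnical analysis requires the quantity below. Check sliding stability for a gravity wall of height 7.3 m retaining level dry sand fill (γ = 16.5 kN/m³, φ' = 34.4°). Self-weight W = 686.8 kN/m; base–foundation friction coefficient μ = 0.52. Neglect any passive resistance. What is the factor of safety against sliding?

2.92

K_a = tan²(45° − 34.4°/2) = 0.2780.
P_a = ½K_aγH² = 0.5×0.2780×16.5×7.3² = 122.2 kN/m, acting at H/3 = 2.433 m above the base.
FS_sliding = μW / P_a = 0.52×686.8 / 122.2 = 2.922.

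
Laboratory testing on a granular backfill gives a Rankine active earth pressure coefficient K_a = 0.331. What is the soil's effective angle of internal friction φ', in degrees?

30.2°

K_a = tan²(45° − φ/2) ⇒ 45° − φ/2 = arctan(√0.331) = 29.91°.
φ = 2(45° − 29.91°) = 30.17°.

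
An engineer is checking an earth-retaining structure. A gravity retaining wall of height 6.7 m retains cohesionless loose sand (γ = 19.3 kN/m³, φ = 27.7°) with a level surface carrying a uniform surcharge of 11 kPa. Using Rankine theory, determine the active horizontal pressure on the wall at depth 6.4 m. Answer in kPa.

49.1 kPa

K_a = (1 − sin φ)/(1 + sin φ) = 0.3653.
σ_v = γz + q = 19.3 × 6.4 + 11 = 134.5 kPa.
σ_h = K_a σ_v = 0.3653 × 134.5 = 49.14 kPa.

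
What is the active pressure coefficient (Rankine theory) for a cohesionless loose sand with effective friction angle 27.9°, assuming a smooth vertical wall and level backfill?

0.362

K_a = (1 − sin φ)/(1 + sin φ) = (1 − sin 27.9°)/(1 + sin 27.9°) = 0.3625.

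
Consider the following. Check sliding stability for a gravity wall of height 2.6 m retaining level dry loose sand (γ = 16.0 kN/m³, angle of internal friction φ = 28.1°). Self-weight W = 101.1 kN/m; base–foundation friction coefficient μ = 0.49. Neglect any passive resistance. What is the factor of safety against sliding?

K_a = tan²(45° − 28.1°/2) = 0.3596.
P_a = ½K_aγH² = 0.5×0.3596×16.0×2.6² = 19.45 kN/m, acting at H/3 = 0.8667 m above the base.
FS_sliding = μW / P_a = 0.49×101.1 / 19.45 = 2.547.

2.55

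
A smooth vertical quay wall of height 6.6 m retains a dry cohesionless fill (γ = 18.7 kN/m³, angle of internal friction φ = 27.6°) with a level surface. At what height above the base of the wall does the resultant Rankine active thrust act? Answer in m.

2.20 m

K_a = 0.3668.
The pressure distribution is triangular, so the resultant acts at H/3 above the base = 6.6/3 = 2.200 m.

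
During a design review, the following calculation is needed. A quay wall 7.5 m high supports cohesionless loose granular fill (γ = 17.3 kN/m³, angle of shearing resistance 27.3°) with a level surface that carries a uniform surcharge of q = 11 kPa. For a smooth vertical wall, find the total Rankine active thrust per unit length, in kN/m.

211 kN/m

K_a = tan²(45° − φ/2) = 0.3711.
Soil triangle: ½ K_a γ H² = 0.5×0.3711×17.3×7.5² = 180.6 kN/m.
Surcharge rectangle: K_a q H = 0.3711×11×7.5 = 30.62 kN/m.
Total = 180.6 + 30.62 = 211.2 kN/m.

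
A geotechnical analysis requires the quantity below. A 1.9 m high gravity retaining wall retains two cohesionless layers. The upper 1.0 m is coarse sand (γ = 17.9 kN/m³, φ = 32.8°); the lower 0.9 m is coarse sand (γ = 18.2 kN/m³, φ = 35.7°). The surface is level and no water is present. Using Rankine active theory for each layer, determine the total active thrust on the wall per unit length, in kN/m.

K_a1 = tan²(45°−32.8°/2) = 0.2973; K_a2 = tan²(45°−35.7°/2) = 0.2630.
Layer 1: σ at base = K_a1 γ₁ h₁ = 5.321 kPa; P₁ = ½×5.321×1.0 = 2.660.
Layer 2: σ_v at top = γ₁h₁ = 17.90; σ_h top = K_a2×17.90 = 4.708; σ_h base = K_a2×(17.90+18.2×0.9) = 9.015.
P₂ = ½(4.708+9.015)×0.9 = 6.175. Total P_a = 2.660+6.175 = 8.836 kN/m.

8.84 kN/m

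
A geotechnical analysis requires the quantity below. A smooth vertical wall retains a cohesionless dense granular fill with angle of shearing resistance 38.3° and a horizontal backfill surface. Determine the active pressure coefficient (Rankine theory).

0.235

K_a = tan²(45° − φ/2) = tan²(25.85°) = 0.2347.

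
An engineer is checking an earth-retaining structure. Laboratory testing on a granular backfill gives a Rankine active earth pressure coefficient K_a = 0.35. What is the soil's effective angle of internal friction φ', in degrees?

28.8°

K_a = tan²(45° − φ/2) ⇒ 45° − φ/2 = arctan(√0.35) = 30.61°.
φ = 2(45° − 30.61°) = 28.78°.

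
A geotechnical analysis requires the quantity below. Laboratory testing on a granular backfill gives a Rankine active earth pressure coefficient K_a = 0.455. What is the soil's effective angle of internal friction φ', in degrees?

22.0°

K_a = tan²(45° − φ/2) ⇒ 45° − φ/2 = arctan(√0.455) = 34.00°.
φ = 2(45° − 34.00°) = 22.00°.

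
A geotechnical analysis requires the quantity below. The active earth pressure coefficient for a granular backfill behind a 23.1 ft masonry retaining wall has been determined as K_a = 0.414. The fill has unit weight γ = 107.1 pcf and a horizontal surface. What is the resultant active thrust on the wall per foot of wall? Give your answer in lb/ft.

11800 lb/ft

P = ½ K_a γ H² = 0.5 × 0.414 × 107.1 × 23.1² = 11830 lb/ft.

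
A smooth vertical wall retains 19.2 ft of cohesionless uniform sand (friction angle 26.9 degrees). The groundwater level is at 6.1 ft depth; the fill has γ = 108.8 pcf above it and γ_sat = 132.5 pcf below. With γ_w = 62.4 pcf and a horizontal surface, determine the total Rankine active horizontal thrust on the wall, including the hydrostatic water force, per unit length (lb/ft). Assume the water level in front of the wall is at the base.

K_a = tan²(45° − φ/2) = 0.3770.
γ' = 132.5 − 62.4 = 70.10 pcf. Depth below WT = 13.1 ft.
σ'_h at WT = K_a γ d_w = 250.2 psf; at base = 250.2 + K_a γ' × 13.1 = 596.4 psf.
P₁ (0–6.1 ft) = ½×250.2×6.1 = 763.1. P₂ (6.1–19.2 ft) = ½(250.2+596.4)×13.1 = 5545.
P_w = ½ γ_w h₂² = 0.5×62.4×13.1² = 5354. Total = 763.1+5545+5354 = 11660 lb/ft.

11700 lb/ft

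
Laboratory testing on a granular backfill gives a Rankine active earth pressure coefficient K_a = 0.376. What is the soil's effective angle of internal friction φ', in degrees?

K_a = tan²(45° − φ/2) ⇒ 45° − φ/2 = arctan(√0.376) = 31.52°.
φ = 2(45° − 31.52°) = 26.97°.

27.0°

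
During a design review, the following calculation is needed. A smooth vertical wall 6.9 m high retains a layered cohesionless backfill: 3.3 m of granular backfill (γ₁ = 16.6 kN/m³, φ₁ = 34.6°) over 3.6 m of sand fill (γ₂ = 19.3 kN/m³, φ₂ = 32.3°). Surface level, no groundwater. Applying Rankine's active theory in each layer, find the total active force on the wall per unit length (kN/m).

K_a1 = tan²(45°−34.6°/2) = 0.2756; K_a2 = tan²(45°−32.3°/2) = 0.3035.
Layer 1: σ at base = K_a1 γ₁ h₁ = 15.10 kPa; P₁ = ½×15.10×3.3 = 24.91.
Layer 2: σ_v at top = γ₁h₁ = 54.78; σ_h top = K_a2×54.78 = 16.62; σ_h base = K_a2×(54.78+19.3×3.6) = 37.71.
P₂ = ½(16.62+37.71)×3.6 = 97.80. Total P_a = 24.91+97.80 = 122.7 kN/m.

123 kN/m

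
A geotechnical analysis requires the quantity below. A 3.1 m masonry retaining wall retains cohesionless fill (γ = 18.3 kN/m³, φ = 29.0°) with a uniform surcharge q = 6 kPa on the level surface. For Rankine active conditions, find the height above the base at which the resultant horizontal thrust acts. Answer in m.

K_a = 0.3470.
Triangular part P₁ = ½K_aγH² = 30.51 at H/3 = 1.033 m; rectangular part P₂ = K_a q H = 6.454 at H/2 = 1.550 m.
ȳ = (P₁·1.033 + P₂·1.550)/(P₁+P₂) = 1.124 m.

1.12 m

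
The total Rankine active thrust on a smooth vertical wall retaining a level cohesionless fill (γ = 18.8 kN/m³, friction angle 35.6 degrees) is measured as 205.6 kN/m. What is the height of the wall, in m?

K_a = 0.2641. P_a = ½ K_a γ H² ⇒ H = √(2P_a/(K_a γ)).
H = √(2×205.6/(0.2641×18.8)) = 9.100 m.

9.10 m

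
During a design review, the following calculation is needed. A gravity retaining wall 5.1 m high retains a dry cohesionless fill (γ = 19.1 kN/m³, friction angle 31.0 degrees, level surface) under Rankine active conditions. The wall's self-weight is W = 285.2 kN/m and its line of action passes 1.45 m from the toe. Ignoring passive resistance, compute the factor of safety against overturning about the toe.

3.06

K_a = tan²(45° − 31.0°/2) = 0.3201.
P_a = ½K_aγH² = 0.5×0.3201×19.1×5.1² = 79.51 kN/m, acting at H/3 = 1.700 m above the base.
Overturning moment M_o = P_a × H/3 = 79.51 × 1.700 = 135.2.
Resisting moment M_r = W × 1.45 = 285.2 × 1.45 = 413.5.
FS_overturning = M_r/M_o = 413.5/135.2 = 3.059.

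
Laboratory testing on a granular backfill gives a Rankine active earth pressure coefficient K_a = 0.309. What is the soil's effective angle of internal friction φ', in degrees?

31.9°

K_a = tan²(45° − φ/2) ⇒ 45° − φ/2 = arctan(√0.309) = 29.07°.
φ = 2(45° − 29.07°) = 31.86°.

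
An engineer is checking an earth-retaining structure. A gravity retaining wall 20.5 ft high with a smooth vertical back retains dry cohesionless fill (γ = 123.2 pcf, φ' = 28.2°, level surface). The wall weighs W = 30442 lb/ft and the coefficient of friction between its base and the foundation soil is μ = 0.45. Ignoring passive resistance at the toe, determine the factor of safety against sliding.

1.48

K_a = tan²(45° − 28.2°/2) = 0.3582.
P_a = ½K_aγH² = 0.5×0.3582×123.2×20.5² = 9273 lb/ft, acting at H/3 = 6.833 ft above the base.
FS_sliding = μW / P_a = 0.45×30442 / 9273 = 1.477.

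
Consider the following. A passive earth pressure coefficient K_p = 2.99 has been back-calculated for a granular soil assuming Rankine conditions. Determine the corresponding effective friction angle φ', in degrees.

29.9°

K_p = (1+sin φ)/(1−sin φ) ⇒ sin φ = (K_p − 1)/(K_p + 1) = 0.4987.
φ = arcsin(0.4987) = 29.92°.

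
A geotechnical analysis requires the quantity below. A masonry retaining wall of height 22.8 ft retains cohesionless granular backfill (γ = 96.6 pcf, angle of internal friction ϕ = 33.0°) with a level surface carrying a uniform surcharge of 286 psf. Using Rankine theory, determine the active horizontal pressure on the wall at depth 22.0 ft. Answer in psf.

711 psf

K_a = (1 − sin φ)/(1 + sin φ) = 0.2948.
σ_v = γz + q = 96.6 × 22.0 + 286 = 2411 psf.
σ_h = K_a σ_v = 0.2948 × 2411 = 710.8 psf.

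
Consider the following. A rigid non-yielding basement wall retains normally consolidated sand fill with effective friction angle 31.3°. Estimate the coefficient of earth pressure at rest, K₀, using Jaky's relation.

K₀ = 1 − sin φ' = 1 − sin 31.3° = 0.4805.

0.480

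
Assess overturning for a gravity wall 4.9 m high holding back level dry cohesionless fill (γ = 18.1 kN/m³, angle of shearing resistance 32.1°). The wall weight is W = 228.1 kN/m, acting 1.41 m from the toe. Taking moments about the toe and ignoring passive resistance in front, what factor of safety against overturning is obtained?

K_a = tan²(45° − 32.1°/2) = 0.3060.
P_a = ½K_aγH² = 0.5×0.3060×18.1×4.9² = 66.49 kN/m, acting at H/3 = 1.633 m above the base.
Overturning moment M_o = P_a × H/3 = 66.49 × 1.633 = 108.6.
Resisting moment M_r = W × 1.41 = 228.1 × 1.41 = 321.6.
FS_overturning = M_r/M_o = 321.6/108.6 = 2.962.

2.96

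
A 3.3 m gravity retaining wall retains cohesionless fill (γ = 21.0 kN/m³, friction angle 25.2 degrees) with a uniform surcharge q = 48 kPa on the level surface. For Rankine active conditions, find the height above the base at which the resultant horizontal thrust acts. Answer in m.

1.42 m

K_a = 0.4027.
Triangular part P₁ = ½K_aγH² = 46.05 at H/3 = 1.100 m; rectangular part P₂ = K_a q H = 63.79 at H/2 = 1.650 m.
ȳ = (P₁·1.100 + P₂·1.650)/(P₁+P₂) = 1.419 m.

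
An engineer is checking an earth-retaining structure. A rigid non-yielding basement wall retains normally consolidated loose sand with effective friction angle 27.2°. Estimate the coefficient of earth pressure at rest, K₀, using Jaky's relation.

0.543

K₀ = 1 − sin φ' = 1 − sin 27.2° = 0.5429.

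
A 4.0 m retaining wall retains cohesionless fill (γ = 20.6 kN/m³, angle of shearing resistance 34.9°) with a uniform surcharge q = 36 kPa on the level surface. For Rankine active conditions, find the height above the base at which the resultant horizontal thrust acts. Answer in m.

1.64 m

K_a = 0.2721.
Triangular part P₁ = ½K_aγH² = 44.85 at H/3 = 1.333 m; rectangular part P₂ = K_a q H = 39.19 at H/2 = 2.000 m.
ȳ = (P₁·1.333 + P₂·2.000)/(P₁+P₂) = 1.644 m.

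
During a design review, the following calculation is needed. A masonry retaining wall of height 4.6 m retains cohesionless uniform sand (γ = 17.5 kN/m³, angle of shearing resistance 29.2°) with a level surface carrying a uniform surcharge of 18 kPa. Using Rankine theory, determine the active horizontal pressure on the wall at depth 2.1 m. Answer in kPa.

18.8 kPa

K_a = (1 − sin φ)/(1 + sin φ) = 0.3442.
σ_v = γz + q = 17.5 × 2.1 + 18 = 54.75 kPa.
σ_h = K_a σ_v = 0.3442 × 54.75 = 18.85 kPa.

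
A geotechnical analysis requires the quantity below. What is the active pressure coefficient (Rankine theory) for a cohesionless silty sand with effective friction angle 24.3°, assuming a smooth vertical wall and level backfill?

0.417

K_a = (1 − sin φ)/(1 + sin φ) = (1 − sin 24.3°)/(1 + sin 24.3°) = 0.4169.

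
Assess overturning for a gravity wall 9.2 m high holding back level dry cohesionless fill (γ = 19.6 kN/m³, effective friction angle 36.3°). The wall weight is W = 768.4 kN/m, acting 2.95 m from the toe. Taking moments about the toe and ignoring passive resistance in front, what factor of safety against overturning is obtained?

3.48

K_a = tan²(45° − 36.3°/2) = 0.2563.
P_a = ½K_aγH² = 0.5×0.2563×19.6×9.2² = 212.6 kN/m, acting at H/3 = 3.067 m above the base.
Overturning moment M_o = P_a × H/3 = 212.6 × 3.067 = 651.9.
Resisting moment M_r = W × 2.95 = 768.4 × 2.95 = 2267.
FS_overturning = M_r/M_o = 2267/651.9 = 3.477.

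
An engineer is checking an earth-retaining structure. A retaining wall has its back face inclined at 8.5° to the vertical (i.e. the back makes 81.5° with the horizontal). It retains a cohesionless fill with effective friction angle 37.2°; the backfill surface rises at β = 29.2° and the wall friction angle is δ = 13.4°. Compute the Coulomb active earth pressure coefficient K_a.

0.464

K_a = sin²(α+φ) / [sin²α · sin(α−δ) · (1 + √{sin(φ+δ)sin(φ−β) / (sin(α−δ)sin(α+β))})²].
With α = 81.5°, φ = 37.2°, δ = 13.4°, β = 29.2°: K_a = 0.4638.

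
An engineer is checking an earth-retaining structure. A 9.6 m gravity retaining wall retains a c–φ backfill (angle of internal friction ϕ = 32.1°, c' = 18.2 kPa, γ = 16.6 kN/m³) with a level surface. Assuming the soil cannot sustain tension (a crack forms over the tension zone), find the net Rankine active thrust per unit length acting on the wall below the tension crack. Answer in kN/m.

K_a = 0.3060; √K_a = 0.5532.
Tension-crack depth z_c = 2c/(γ√K_a) = 2×18.2/(16.6×0.5532) = 3.964 m.
σ_a at base = K_a γ H − 2c√K_a = 0.3060×16.6×9.6 − 2×18.2×0.5532 = 28.63 kPa.
P_a = ½ × 28.63 × (H − z_c) = 0.5×28.63×5.636 = 80.67 kN/m.

80.7 kN/m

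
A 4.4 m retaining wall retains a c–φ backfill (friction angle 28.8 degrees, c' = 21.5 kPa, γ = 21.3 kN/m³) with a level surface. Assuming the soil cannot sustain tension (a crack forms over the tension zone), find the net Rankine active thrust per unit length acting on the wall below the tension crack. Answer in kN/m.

K_a = 0.3498; √K_a = 0.5914.
Tension-crack depth z_c = 2c/(γ√K_a) = 2×21.5/(21.3×0.5914) = 3.414 m.
σ_a at base = K_a γ H − 2c√K_a = 0.3498×21.3×4.4 − 2×21.5×0.5914 = 7.349 kPa.
P_a = ½ × 7.349 × (H − z_c) = 0.5×7.349×0.9864 = 3.624 kN/m.

3.62 kN/m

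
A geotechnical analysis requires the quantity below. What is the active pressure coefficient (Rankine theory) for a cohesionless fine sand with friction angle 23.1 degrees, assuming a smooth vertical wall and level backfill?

0.436

K_a = (1 − sin φ)/(1 + sin φ) = (1 − sin 23.1°)/(1 + sin 23.1°) = 0.4364.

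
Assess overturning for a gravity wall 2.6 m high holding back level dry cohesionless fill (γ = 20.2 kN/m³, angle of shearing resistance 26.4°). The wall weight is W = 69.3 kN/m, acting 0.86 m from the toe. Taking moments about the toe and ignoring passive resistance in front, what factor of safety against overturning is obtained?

2.62

K_a = tan²(45° − 26.4°/2) = 0.3844.
P_a = ½K_aγH² = 0.5×0.3844×20.2×2.6² = 26.25 kN/m, acting at H/3 = 0.8667 m above the base.
Overturning moment M_o = P_a × H/3 = 26.25 × 0.8667 = 22.75.
Resisting moment M_r = W × 0.86 = 69.3 × 0.86 = 59.60.
FS_overturning = M_r/M_o = 59.60/22.75 = 2.620.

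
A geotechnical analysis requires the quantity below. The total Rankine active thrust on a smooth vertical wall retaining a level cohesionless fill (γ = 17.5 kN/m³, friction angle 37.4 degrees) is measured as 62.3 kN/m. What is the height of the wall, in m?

5.40 m

K_a = 0.2443. P_a = ½ K_a γ H² ⇒ H = √(2P_a/(K_a γ)).
H = √(2×62.3/(0.2443×17.5)) = 5.399 m.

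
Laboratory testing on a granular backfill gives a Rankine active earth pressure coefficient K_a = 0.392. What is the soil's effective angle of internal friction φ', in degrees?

25.9°

K_a = tan²(45° − φ/2) ⇒ 45° − φ/2 = arctan(√0.392) = 32.05°.
φ = 2(45° − 32.05°) = 25.90°.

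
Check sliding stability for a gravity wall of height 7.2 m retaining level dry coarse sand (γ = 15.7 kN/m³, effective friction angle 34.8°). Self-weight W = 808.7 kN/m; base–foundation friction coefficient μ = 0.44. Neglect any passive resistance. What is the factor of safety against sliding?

3.20

K_a = tan²(45° − 34.8°/2) = 0.2733.
P_a = ½K_aγH² = 0.5×0.2733×15.7×7.2² = 111.2 kN/m, acting at H/3 = 2.400 m above the base.
FS_sliding = μW / P_a = 0.44×808.7 / 111.2 = 3.199.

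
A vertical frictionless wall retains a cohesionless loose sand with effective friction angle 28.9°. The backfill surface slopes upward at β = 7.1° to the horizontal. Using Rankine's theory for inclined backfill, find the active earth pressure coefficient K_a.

K_a = cos β · (cos β − √(cos²β − cos²φ)) / (cos β + √(cos²β − cos²φ)).
cos β = 0.9923, cos φ = 0.8755, √(cos²β − cos²φ) = 0.4672.
K_a = 0.9923 × (0.9923 − 0.4672)/(0.9923 + 0.4672) = 0.3570.

0.357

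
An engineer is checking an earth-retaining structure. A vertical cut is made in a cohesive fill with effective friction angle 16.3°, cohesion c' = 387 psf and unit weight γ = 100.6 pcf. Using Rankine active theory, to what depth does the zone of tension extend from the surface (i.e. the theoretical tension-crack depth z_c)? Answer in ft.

K_a = tan²(45° − 16.3°/2) = 0.5617; √K_a = 0.7495.
The active pressure is zero where K_a γ z = 2c√K_a, so z_c = 2c/(γ√K_a) = 2×387/(100.6×0.7495) = 10.27 ft.

10.3 ft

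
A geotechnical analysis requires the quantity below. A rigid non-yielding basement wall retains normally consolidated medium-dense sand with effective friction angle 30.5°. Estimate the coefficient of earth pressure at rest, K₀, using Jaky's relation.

K₀ = 1 − sin φ' = 1 − sin 30.5° = 0.4925.

0.492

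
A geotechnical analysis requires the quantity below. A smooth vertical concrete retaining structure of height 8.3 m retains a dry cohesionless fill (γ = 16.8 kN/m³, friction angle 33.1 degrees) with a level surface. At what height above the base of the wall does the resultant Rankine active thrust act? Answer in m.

K_a = 0.2936.
The pressure distribution is triangular, so the resultant acts at H/3 above the base = 8.3/3 = 2.767 m.

2.77 m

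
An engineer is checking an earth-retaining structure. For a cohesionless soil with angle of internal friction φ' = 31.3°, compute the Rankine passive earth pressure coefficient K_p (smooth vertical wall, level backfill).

K_p = (1 + sin φ)/(1 − sin φ) = tan²(45° + 31.3°/2) = 3.162.

3.16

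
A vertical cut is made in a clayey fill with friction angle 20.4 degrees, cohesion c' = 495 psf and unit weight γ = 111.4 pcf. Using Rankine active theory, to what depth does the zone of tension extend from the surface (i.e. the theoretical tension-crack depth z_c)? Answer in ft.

12.8 ft

K_a = tan²(45° − 20.4°/2) = 0.4831; √K_a = 0.6950.
The active pressure is zero where K_a γ z = 2c√K_a, so z_c = 2c/(γ√K_a) = 2×495/(111.4×0.6950) = 12.79 ft.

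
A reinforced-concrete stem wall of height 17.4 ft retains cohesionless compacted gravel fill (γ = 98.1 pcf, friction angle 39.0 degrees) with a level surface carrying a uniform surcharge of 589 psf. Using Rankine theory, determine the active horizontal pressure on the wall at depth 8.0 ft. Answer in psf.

313 psf

K_a = (1 − sin φ)/(1 + sin φ) = 0.2275.
σ_v = γz + q = 98.1 × 8.0 + 589 = 1374 psf.
σ_h = K_a σ_v = 0.2275 × 1374 = 312.5 psf.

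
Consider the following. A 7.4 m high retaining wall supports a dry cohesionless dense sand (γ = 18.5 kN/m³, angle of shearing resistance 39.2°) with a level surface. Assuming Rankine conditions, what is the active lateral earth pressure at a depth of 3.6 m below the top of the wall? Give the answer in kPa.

15.0 kPa

K_a = (1 − sin φ)/(1 + sin φ) = 0.2255.
σ_h = K_a γ z = 0.2255 × 18.5 × 3.6 = 15.02 kPa.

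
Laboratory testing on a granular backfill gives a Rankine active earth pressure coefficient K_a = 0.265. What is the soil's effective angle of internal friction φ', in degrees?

K_a = tan²(45° − φ/2) ⇒ 45° − φ/2 = arctan(√0.265) = 27.24°.
φ = 2(45° − 27.24°) = 35.52°.

35.5°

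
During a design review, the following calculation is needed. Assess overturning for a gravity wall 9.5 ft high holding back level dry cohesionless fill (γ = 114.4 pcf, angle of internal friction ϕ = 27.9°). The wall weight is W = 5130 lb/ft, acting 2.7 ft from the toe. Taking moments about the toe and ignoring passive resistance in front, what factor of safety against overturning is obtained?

K_a = tan²(45° − 27.9°/2) = 0.3625.
P_a = ½K_aγH² = 0.5×0.3625×114.4×9.5² = 1871 lb/ft, acting at H/3 = 3.167 ft above the base.
Overturning moment M_o = P_a × H/3 = 1871 × 3.167 = 5925.
Resisting moment M_r = W × 2.7 = 5130 × 2.7 = 13850.
FS_overturning = M_r/M_o = 13850/5925 = 2.338.

2.34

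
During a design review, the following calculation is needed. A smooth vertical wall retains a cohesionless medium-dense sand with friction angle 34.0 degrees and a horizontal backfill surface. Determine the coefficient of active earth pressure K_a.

0.283

K_a = tan²(45° − φ/2) = tan²(28.00°) = 0.2827.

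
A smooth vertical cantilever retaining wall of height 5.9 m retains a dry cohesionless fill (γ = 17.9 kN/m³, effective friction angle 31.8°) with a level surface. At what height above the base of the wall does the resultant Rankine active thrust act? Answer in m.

1.97 m

K_a = 0.3098.
The pressure distribution is triangular, so the resultant acts at H/3 above the base = 5.9/3 = 1.967 m.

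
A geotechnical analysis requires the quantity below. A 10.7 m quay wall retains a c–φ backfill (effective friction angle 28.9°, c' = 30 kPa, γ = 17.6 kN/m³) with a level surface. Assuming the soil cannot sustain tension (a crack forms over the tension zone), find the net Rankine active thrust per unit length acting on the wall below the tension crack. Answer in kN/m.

74.3 kN/m

K_a = 0.3484; √K_a = 0.5902.
Tension-crack depth z_c = 2c/(γ√K_a) = 2×30/(17.6×0.5902) = 5.776 m.
σ_a at base = K_a γ H − 2c√K_a = 0.3484×17.6×10.7 − 2×30×0.5902 = 30.19 kPa.
P_a = ½ × 30.19 × (H − z_c) = 0.5×30.19×4.924 = 74.33 kN/m.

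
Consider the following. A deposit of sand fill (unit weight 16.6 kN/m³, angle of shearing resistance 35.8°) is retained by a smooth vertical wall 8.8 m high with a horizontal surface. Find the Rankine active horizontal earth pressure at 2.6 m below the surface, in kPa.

K_a = (1 − sin φ)/(1 + sin φ) = 0.2619.
σ_h = K_a γ z = 0.2619 × 16.6 × 2.6 = 11.30 kPa.

11.3 kPa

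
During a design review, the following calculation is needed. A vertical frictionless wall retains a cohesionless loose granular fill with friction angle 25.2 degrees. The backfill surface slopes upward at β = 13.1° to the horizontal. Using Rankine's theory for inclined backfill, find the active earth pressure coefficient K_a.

0.448

K_a = cos β · (cos β − √(cos²β − cos²φ)) / (cos β + √(cos²β − cos²φ)).
cos β = 0.9740, cos φ = 0.9048, √(cos²β − cos²φ) = 0.3604.
K_a = 0.9740 × (0.9740 − 0.3604)/(0.9740 + 0.3604) = 0.4478.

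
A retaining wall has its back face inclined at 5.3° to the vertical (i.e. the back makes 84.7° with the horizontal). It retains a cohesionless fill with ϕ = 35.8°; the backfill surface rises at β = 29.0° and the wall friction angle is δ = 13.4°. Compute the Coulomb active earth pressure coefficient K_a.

0.453

K_a = sin²(α+φ) / [sin²α · sin(α−δ) · (1 + √{sin(φ+δ)sin(φ−β) / (sin(α−δ)sin(α+β))})²].
With α = 84.7°, φ = 35.8°, δ = 13.4°, β = 29.0°: K_a = 0.4527.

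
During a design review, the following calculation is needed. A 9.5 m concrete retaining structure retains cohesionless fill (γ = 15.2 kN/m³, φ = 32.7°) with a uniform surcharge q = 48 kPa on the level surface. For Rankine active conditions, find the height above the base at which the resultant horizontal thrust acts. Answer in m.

3.80 m

K_a = 0.2985.
Triangular part P₁ = ½K_aγH² = 204.7 at H/3 = 3.167 m; rectangular part P₂ = K_a q H = 136.1 at H/2 = 4.750 m.
ȳ = (P₁·3.167 + P₂·4.750)/(P₁+P₂) = 3.799 m.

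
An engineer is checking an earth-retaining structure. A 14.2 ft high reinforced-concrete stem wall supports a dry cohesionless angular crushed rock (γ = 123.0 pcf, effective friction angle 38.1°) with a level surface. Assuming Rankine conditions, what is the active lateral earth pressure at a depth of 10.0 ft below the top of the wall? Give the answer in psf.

K_a = (1 − sin φ)/(1 + sin φ) = 0.2368.
σ_h = K_a γ z = 0.2368 × 123.0 × 10.0 = 291.3 psf.

291 psf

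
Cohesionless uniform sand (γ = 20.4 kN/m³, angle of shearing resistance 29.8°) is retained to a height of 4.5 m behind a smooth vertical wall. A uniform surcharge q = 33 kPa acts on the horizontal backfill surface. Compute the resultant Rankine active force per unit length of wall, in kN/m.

K_a = tan²(45° − φ/2) = 0.3360.
Soil triangle: ½ K_a γ H² = 0.5×0.3360×20.4×4.5² = 69.41 kN/m.
Surcharge rectangle: K_a q H = 0.3360×33×4.5 = 49.90 kN/m.
Total = 69.41 + 49.90 = 119.3 kN/m.

119 kN/m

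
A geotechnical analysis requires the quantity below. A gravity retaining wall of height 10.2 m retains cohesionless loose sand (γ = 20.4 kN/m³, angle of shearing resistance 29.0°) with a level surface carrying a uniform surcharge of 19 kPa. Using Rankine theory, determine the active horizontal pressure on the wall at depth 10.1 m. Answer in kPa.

K_a = (1 − sin φ)/(1 + sin φ) = 0.3470.
σ_v = γz + q = 20.4 × 10.1 + 19 = 225.0 kPa.
σ_h = K_a σ_v = 0.3470 × 225.0 = 78.08 kPa.

78.1 kPa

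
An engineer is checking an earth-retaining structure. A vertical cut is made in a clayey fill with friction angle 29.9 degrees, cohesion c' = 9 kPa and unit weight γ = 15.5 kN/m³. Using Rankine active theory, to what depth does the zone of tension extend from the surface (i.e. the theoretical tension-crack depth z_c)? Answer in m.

2.01 m

K_a = tan²(45° − 29.9°/2) = 0.3347; √K_a = 0.5785.
The active pressure is zero where K_a γ z = 2c√K_a, so z_c = 2c/(γ√K_a) = 2×9/(15.5×0.5785) = 2.007 m.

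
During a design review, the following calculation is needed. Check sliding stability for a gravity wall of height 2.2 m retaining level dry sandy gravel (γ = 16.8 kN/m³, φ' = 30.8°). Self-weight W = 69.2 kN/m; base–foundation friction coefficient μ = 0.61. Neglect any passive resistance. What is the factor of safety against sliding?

K_a = tan²(45° − 30.8°/2) = 0.3227.
P_a = ½K_aγH² = 0.5×0.3227×16.8×2.2² = 13.12 kN/m, acting at H/3 = 0.7333 m above the base.
FS_sliding = μW / P_a = 0.61×69.2 / 13.12 = 3.217.

3.22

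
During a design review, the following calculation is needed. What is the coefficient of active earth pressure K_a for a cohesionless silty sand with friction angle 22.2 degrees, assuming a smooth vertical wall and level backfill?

0.452

K_a = (1 − sin φ)/(1 + sin φ) = (1 − sin 22.2°)/(1 + sin 22.2°) = 0.4515.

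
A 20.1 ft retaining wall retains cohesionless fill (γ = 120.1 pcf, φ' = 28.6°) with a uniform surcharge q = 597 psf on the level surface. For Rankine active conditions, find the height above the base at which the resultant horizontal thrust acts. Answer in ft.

7.81 ft

K_a = 0.3525.
Triangular part P₁ = ½K_aγH² = 8553 at H/3 = 6.700 ft; rectangular part P₂ = K_a q H = 4230 at H/2 = 10.05 ft.
ȳ = (P₁·6.700 + P₂·10.05)/(P₁+P₂) = 7.809 ft.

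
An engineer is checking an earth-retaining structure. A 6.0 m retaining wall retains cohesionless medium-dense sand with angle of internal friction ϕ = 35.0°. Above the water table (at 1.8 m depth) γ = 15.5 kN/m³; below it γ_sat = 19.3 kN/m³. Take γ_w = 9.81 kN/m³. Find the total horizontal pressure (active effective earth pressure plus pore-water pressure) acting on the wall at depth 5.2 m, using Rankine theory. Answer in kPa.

49.7 kPa

K_a = (1 − sin φ)/(1 + sin φ) = 0.2710.
γ' = 19.3 − 9.81 = 9.490 kN/m³.
Effective vertical stress at 5.2 m: σ'_v = 15.5×1.8 + 9.490×3.40 = 60.17 kPa.
σ'_h = K_a σ'_v = 0.2710 × 60.17 = 16.30 kPa; u = γ_w × 3.40 = 33.35 kPa.
Total σ_h = 16.30 + 33.35 = 49.66 kPa.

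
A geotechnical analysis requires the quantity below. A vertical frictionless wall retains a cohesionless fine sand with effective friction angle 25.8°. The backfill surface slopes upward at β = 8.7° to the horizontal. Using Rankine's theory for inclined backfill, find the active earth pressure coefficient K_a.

0.411

K_a = cos β · (cos β − √(cos²β − cos²φ)) / (cos β + √(cos²β − cos²φ)).
cos β = 0.9885, cos φ = 0.9003, √(cos²β − cos²φ) = 0.4081.
K_a = 0.9885 × (0.9885 − 0.4081)/(0.9885 + 0.4081) = 0.4108.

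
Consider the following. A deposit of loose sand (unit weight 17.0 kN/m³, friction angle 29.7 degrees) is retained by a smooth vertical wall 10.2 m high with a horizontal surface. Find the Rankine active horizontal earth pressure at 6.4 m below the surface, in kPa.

K_a = (1 − sin φ)/(1 + sin φ) = 0.3374.
σ_h = K_a γ z = 0.3374 × 17.0 × 6.4 = 36.71 kPa.

36.7 kPa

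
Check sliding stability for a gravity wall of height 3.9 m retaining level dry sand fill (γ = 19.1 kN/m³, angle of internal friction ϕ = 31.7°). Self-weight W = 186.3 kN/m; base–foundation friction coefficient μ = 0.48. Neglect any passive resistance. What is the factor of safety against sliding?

1.98

K_a = tan²(45° − 31.7°/2) = 0.3111.
P_a = ½K_aγH² = 0.5×0.3111×19.1×3.9² = 45.18 kN/m, acting at H/3 = 1.300 m above the base.
FS_sliding = μW / P_a = 0.48×186.3 / 45.18 = 1.979.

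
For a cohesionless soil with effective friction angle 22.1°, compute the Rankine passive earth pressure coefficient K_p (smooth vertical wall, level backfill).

K_p = (1 + sin φ)/(1 − sin φ) = tan²(45° + 22.1°/2) = 2.206.

2.21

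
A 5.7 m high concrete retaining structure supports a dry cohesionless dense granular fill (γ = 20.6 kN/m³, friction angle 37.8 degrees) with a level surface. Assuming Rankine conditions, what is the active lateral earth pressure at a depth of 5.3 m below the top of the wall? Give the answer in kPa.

26.2 kPa

K_a = (1 − sin φ)/(1 + sin φ) = 0.2400.
σ_h = K_a γ z = 0.2400 × 20.6 × 5.3 = 26.20 kPa.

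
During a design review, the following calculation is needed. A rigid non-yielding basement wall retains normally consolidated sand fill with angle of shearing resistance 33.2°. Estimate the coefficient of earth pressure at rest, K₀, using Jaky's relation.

K₀ = 1 − sin φ' = 1 − sin 33.2° = 0.4524.

0.452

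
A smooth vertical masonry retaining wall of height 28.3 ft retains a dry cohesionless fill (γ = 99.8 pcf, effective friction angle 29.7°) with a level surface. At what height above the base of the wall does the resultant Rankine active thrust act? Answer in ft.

9.43 ft

K_a = 0.3374.
The pressure distribution is triangular, so the resultant acts at H/3 above the base = 28.3/3 = 9.433 ft.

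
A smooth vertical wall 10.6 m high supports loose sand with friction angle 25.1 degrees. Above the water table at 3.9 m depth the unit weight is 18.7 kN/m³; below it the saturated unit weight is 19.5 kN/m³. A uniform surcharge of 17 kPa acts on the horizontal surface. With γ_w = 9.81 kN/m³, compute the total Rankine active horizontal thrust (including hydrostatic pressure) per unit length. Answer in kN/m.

636 kN/m

K_a = tan²(45° − φ/2) = 0.4043.
γ' = 19.5 − 9.81 = 9.690 kN/m³. h₂ = H − d_w = 6.7 m.
σ'_h: at surface K_a·q = 6.873; at WT K_a(q+γd_w) = 36.36; at base K_a(q+γd_w+γ'h₂) = 62.61 kPa.
P₁ = ½(6.873+36.36)×3.9 = 84.30; P₂ = ½(36.36+62.61)×6.7 = 331.5; P_w = ½γ_w h₂² = 220.2.
Total = 84.30+331.5+220.2 = 636.0 kN/m.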